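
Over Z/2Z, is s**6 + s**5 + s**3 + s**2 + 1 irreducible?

Write P(s) = s**6 + s**5 + s**3 + s**2 + 1.
Check for roots in Z/2Z: P(0) = 1; P(1) = 1.
No roots, so no linear factors.
Monic irreducibles of degree 2 over GF(2): s**2 + s + 1.
None of them divide P (all give nonzero remainder).
Monic irreducibles of degree 3 over GF(2): s**3 + s + 1, s**3 + s**2 + 1.
None of them divide P (all give nonzero remainder).
No irreducible factor of degree ≤ 3 exists, so P is irreducible over GF(2).

Yes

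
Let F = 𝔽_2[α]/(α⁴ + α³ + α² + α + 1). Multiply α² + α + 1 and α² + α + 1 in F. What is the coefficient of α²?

0

Multiply in 𝔽_2[α]: (α² + α + 1)·(α² + α + 1) = α⁴ + α² + 1.
Reduce using α⁴ ≡ α³ + α² + α + 1 (mod α⁴ + α³ + α² + α + 1).
Reduced: α³ + α.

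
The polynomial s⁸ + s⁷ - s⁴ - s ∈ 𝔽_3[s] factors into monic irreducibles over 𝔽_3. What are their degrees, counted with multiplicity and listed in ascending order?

1, 1, 1, 2, 3

Write f(s) = s⁸ + s⁷ - s⁴ - s.
Roots in 𝔽_3: f(0) = 0 → root; f(1) = 0 → root; f(2) = 0 → root.
Linear factors from roots: (s), (s - 1), (s + 1).
Complete factorization: f(s) = (s)·(s + 1)·(s - 1)·(s² + s - 1)·(s³ - s - 1).
Factor degrees with multiplicity: 1 + 1 + 1 + 2 + 3 = 8.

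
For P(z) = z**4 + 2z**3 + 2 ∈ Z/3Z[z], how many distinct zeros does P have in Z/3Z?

Evaluate at each of the 3 elements of Z/3Z:
P(0) = 2; P(1) = 2; P(2) = 1.
No element is a root.

0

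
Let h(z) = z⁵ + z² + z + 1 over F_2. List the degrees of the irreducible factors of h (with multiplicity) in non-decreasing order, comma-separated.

1, 1, 3

Roots in F_2: h(0) = 1; h(1) = 0 → root.
Linear factors from roots: (z + 1).
Complete factorization: h(z) = (z + 1)^2·(z³ + z + 1).
Factor degrees with multiplicity: 1 + 1 + 3 = 5.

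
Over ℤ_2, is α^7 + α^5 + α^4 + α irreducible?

Write h(α) = α^7 + α^5 + α^4 + α.
Check for roots in ℤ_2: h(0) = 0 → root; h(1) = 0 → root.
h(0) = 0, so (α) divides h(α); h is reducible.

No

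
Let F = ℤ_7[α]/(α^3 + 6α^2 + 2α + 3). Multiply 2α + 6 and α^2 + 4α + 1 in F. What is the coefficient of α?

Multiply in ℤ_7[α]: (2α + 6)·(α^2 + 4α + 1) = 2α^3 + 5α + 6.
Reduce using α^3 ≡ α^2 + 5α + 4 (mod α^3 + 6α^2 + 2α + 3).
Reduced: 2α^2 + α.

1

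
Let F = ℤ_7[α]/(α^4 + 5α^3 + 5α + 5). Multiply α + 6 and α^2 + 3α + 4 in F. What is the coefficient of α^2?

2

Multiply in ℤ_7[α]: (α + 6)·(α^2 + 3α + 4) = α^3 + 2α^2 + α + 3.
Reduced: α^3 + 2α^2 + α + 3.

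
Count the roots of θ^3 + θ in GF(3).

1

Write h(θ) = θ^3 + θ.
Evaluate at each of the 3 elements of GF(3):
h(0) = 0 → root; h(1) = 2; h(2) = 1.
Roots: {0}.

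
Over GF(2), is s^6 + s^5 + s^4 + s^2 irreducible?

Write f(s) = s^6 + s^5 + s^4 + s^2.
Check for roots in GF(2): f(0) = 0 → root; f(1) = 0 → root.
f(0) = 0, so (s) divides f(s); f is reducible.

No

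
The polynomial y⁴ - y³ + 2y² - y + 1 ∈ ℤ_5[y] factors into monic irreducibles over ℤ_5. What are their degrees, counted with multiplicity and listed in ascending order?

1, 1, 2

Write h(y) = y⁴ - y³ + 2y² - y + 1.
Roots in ℤ_5: h(0) = 1; h(1) = 2; h(2) = 0 → root; h(3) = 0 → root; h(4) = 1.
Linear factors from roots: (y - 2), (y + 2).
Complete factorization: h(y) = (y + 2)·(y - 2)·(y² - y + 1).
Factor degrees with multiplicity: 1 + 1 + 2 = 4.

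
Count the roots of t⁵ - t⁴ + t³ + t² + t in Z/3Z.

Write g(t) = t⁵ - t⁴ + t³ + t² + t.
Evaluate at each of the 3 elements of Z/3Z:
g(0) = 0 → root; g(1) = 0 → root; g(2) = 0 → root.
Roots: {0, 1, 2}.

3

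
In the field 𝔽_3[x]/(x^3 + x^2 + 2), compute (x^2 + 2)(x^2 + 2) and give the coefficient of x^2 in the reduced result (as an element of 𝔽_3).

2

Multiply in 𝔽_3[x]: (x^2 + 2)·(x^2 + 2) = x^4 + x^2 + 1.
Reduce using x^3 ≡ 2x^2 + 1 (mod x^3 + x^2 + 2).
Reduced: 2x^2 + x.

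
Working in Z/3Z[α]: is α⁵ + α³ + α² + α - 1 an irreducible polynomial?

Write g(α) = α⁵ + α³ + α² + α - 1.
Check for roots in Z/3Z: g(0) = 2; g(1) = 0 → root; g(2) = 0 → root.
g(1) = 0, so (α − 1) divides g(α); g is reducible.

No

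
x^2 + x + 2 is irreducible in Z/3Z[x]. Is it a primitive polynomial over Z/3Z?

Write f(x) = x^2 + x + 2.
|GF(3^2)^×| = 3^2 − 1 = 8. Prime factorization: 8 = 2^3.
f is primitive ⇔ x has order 8 in GF(3)[x]/(f), i.e. x^(8/q) ≠ 1 for each prime q | 8.
x^(4) mod f = 2.
None equal 1, so x has full order 8; f is primitive.

Yes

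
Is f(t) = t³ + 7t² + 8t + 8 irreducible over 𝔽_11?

Check each element of 𝔽_11 for a root: f(0)=8, f(1)=2, f(2)=5, f(3)=1, f(4)=7, f(5)=7, f(6)=7, f(7)=2, f(8)=9, f(9)=1, f(10)=6.
No roots. A degree-3 polynomial over a field with no linear factor is irreducible.

Yes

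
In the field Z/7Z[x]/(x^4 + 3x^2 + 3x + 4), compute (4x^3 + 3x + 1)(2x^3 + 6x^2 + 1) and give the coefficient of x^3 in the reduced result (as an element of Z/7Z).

5

Multiply in Z/7Z[x]: (4x^3 + 3x + 1)·(2x^3 + 6x^2 + 1) = x^6 + 3x^5 + 6x^4 + 3x^3 + 6x^2 + 3x + 1.
Reduce using x^4 ≡ 4x^2 + 4x + 3 (mod x^4 + 3x^2 + 3x + 4).
Reduced: 5x^3 + 5x^2 + 3x + 3.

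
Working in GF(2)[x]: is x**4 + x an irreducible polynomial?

Write m(x) = x**4 + x.
Check for roots in GF(2): m(0) = 0 → root; m(1) = 0 → root.
m(0) = 0, so (x) divides m(x); m is reducible.

No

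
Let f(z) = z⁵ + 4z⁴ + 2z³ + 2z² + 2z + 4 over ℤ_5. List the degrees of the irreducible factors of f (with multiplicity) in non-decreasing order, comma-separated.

Roots in ℤ_5: f(0) = 4; f(1) = 0 → root; f(2) = 3; f(3) = 4; f(4) = 0 → root.
Linear factors from roots: (z + 4), (z + 1).
Complete factorization: f(z) = (z + 1)·(z + 4)·(z³ + 4z² + 3z + 1).
Factor degrees with multiplicity: 1 + 1 + 3 = 5.

1, 1, 3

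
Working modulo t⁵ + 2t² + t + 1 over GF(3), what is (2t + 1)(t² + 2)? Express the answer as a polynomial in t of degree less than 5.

Multiply in GF(3)[t]: (2t + 1)·(t² + 2) = 2t³ + t² + t + 2.
Reduced: 2t³ + t² + t + 2.

2t^3 + t^2 + t + 2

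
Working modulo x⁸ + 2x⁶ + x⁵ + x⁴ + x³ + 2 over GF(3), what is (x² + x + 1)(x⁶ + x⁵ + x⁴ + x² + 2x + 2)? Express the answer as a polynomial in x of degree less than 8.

2x^7 + x^6 + x^5 + x^4 + 2x^3 + 2x^2 + x

Multiply in GF(3)[x]: (x² + x + 1)·(x⁶ + x⁵ + x⁴ + x² + 2x + 2) = x⁸ + 2x⁷ + 2x⁵ + 2x⁴ + 2x² + x + 2.
Reduce using x⁸ ≡ x⁶ + 2x⁵ + 2x⁴ + 2x³ + 1 (mod x⁸ + 2x⁶ + x⁵ + x⁴ + x³ + 2).
Reduced: 2x⁷ + x⁶ + x⁵ + x⁴ + 2x³ + 2x² + x.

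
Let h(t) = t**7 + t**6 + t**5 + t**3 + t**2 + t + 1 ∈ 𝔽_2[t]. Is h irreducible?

Check for roots in 𝔽_2: h(0) = 1; h(1) = 1.
No roots, so no linear factors.
Monic irreducibles of degree 2 over GF(2): t**2 + t + 1.
None of them divide h (all give nonzero remainder).
Monic irreducibles of degree 3 over GF(2): t**3 + t + 1, t**3 + t**2 + 1.
None of them divide h (all give nonzero remainder).
No irreducible factor of degree ≤ 3 exists, so h is irreducible over GF(2).

Yes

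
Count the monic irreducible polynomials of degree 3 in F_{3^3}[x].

6552

x^(27^3) − x is the product of all monic irreducibles of degree dividing 3; Möbius inversion gives N = (1/3) Σ μ(3/d)·27^d.
Divisors of 3: 1, 3; μ(3/d) for each: -1, 1.
Σ = − 27^1 + 27^3 = 19656.
N = 19656/3 = 6552.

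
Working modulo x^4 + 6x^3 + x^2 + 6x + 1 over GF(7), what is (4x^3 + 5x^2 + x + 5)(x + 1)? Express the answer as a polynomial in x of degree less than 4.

6x^3 + 2x^2 + 3x + 1

Multiply in GF(7)[x]: (4x^3 + 5x^2 + x + 5)·(x + 1) = 4x^4 + 2x^3 + 6x^2 + 6x + 5.
Reduce using x^4 ≡ x^3 + 6x^2 + x + 6 (mod x^4 + 6x^3 + x^2 + 6x + 1).
Reduced: 6x^3 + 2x^2 + 3x + 1.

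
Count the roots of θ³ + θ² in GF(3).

Write f(θ) = θ³ + θ².
Evaluate at each of the 3 elements of GF(3):
f(0) = 0 → root; f(1) = 2; f(2) = 0 → root.
Roots: {0, 2}.

2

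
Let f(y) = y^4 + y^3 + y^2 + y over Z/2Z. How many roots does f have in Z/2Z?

2

Evaluate at each of the 2 elements of Z/2Z:
f(0) = 0 → root; f(1) = 0 → root.
Roots: {0, 1}.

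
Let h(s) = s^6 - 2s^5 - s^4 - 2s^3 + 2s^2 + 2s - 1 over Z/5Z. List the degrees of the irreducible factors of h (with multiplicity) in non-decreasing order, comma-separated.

6

Roots in Z/5Z: h(0) = 4; h(1) = 4; h(2) = 4; h(3) = 1; h(4) = 3.
Complete factorization: h(s) = (s^6 - 2s^5 - s^4 - 2s^3 + 2s^2 + 2s - 1).
Factor degrees with multiplicity: 6 = 6.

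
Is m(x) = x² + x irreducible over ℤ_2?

Check for roots in ℤ_2: m(0) = 0 → root; m(1) = 0 → root.
m(0) = 0, so (x) divides m(x); m is reducible.

No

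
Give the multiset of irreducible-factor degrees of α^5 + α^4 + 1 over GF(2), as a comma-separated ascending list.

Write f(α) = α^5 + α^4 + 1.
Roots in GF(2): f(0) = 1; f(1) = 1.
Complete factorization: f(α) = (α^2 + α + 1)·(α^3 + α + 1).
Factor degrees with multiplicity: 2 + 3 = 5.

2, 3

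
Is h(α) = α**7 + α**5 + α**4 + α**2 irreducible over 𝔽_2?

Check for roots in 𝔽_2: h(0) = 0 → root; h(1) = 0 → root.
h(0) = 0, so (α) divides h(α); h is reducible.

No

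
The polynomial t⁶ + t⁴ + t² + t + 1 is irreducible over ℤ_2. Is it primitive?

Write f(t) = t⁶ + t⁴ + t² + t + 1.
|GF(2^6)^×| = 2^6 − 1 = 63. Prime factorization: 63 = 3^2·7.
f is primitive ⇔ t has order 63 in GF(2)[t]/(f), i.e. t^(63/q) ≠ 1 for each prime q | 63.
t^(21) mod f = 1
t^(9) mod f = t⁴ + t² + t.
Since t^(21) = 1, the order of t divides 21 < 63; not primitive.

No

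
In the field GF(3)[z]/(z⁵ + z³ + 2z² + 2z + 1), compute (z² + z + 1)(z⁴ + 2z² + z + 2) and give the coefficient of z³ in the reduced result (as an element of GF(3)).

Multiply in GF(3)[z]: (z² + z + 1)·(z⁴ + 2z² + z + 2) = z⁶ + z⁵ + 2z² + 2.
Reduce using z⁵ ≡ 2z³ + z² + z + 2 (mod z⁵ + z³ + 2z² + 2z + 1).
Reduced: 2z⁴ + z² + 1.

0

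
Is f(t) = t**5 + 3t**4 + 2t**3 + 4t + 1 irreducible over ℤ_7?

No

Check for roots in ℤ_7: f(0) = 1; f(1) = 4; f(2) = 0 → root; f(3) = 0 → root; f(4) = 5; f(5) = 0 → root; f(6) = 4.
f(2) = 0, so (t − 2) divides f(t); f is reducible.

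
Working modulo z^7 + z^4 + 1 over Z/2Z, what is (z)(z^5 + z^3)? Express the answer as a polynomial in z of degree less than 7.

Multiply in Z/2Z[z]: (z)·(z^5 + z^3) = z^6 + z^4.
Reduced: z^6 + z^4.

z^6 + z^4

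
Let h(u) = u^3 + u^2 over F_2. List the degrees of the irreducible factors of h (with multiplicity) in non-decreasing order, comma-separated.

Roots in F_2: h(0) = 0 → root; h(1) = 0 → root.
Linear factors from roots: (u), (u + 1).
Complete factorization: h(u) = (u + 1)·(u)^2.
Factor degrees with multiplicity: 1 + 1 + 1 = 3.

1, 1, 1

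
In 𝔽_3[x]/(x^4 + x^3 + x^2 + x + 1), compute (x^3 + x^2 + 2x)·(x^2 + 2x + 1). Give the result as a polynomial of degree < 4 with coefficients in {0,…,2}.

Multiply in 𝔽_3[x]: (x^3 + x^2 + 2x)·(x^2 + 2x + 1) = x^5 + 2x^3 + 2x^2 + 2x.
Reduce using x^4 ≡ 2x^3 + 2x^2 + 2x + 2 (mod x^4 + x^3 + x^2 + x + 1).
Reduced: 2x^3 + 2x^2 + 2x + 1.

2x^3 + 2x^2 + 2x + 1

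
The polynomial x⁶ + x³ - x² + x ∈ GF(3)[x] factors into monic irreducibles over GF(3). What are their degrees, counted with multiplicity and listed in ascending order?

1, 2, 3

Write f(x) = x⁶ + x³ - x² + x.
Roots in GF(3): f(0) = 0 → root; f(1) = 2; f(2) = 1.
Linear factors from roots: (x).
Complete factorization: f(x) = (x)·(x² + 1)·(x³ - x + 1).
Factor degrees with multiplicity: 1 + 2 + 3 = 6.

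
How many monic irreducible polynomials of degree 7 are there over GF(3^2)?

683280

The number of monic irreducibles of degree 7 over GF(9) is (1/7)·Σ_{d∣7} μ(7/d) 9^d.
Divisors of 7: 1, 7; μ(7/d) for each: -1, 1.
Σ = − 9^1 + 9^7 = 4782960.
N = 4782960/7 = 683280.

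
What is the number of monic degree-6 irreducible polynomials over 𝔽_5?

Gauss's count: N_{5}(6) = (1/6) Σ_{d|6} μ(6/d)·5^d.
Divisors of 6: 1, 2, 3, 6; μ(6/d) for each: 1, -1, -1, 1.
Σ = 5^1 − 5^2 − 5^3 + 5^6 = 15480.
N = 15480/6 = 2580.

2580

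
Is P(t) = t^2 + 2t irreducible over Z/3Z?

No

Check for roots in Z/3Z: P(0) = 0 → root; P(1) = 0 → root; P(2) = 2.
P(0) = 0, so (t) divides P(t); P is reducible.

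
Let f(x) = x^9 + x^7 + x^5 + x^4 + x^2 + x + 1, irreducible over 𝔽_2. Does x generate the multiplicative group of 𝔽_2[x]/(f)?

Yes

|GF(2^9)^×| = 2^9 − 1 = 511. Prime factorization: 511 = 7·73.
f is primitive ⇔ x has order 511 in GF(2)[x]/(f), i.e. x^(511/q) ≠ 1 for each prime q | 511.
x^(73) mod f = x^8 + x^6 + x^4 + x^2 + x.
x^(7) mod f = x^7.
None equal 1, so x has full order 511; f is primitive.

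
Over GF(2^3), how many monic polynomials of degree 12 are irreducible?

x^(8^12) − x is the product of all monic irreducibles of degree dividing 12; Möbius inversion gives N = (1/12) Σ μ(12/d)·8^d.
Divisors of 12: 1, 2, 3, 4, 6, 12; μ(12/d) for each: 0, 1, 0, -1, -1, 1.
Σ = 8^2 − 8^4 − 8^6 + 8^12 = 68719210560.
N = 68719210560/12 = 5726600880.

5726600880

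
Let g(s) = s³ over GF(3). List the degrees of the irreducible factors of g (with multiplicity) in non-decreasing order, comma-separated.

1, 1, 1

Roots in GF(3): g(0) = 0 → root; g(1) = 1; g(2) = 2.
Linear factors from roots: (s).
Complete factorization: g(s) = (s)^3.
Factor degrees with multiplicity: 1 + 1 + 1 = 3.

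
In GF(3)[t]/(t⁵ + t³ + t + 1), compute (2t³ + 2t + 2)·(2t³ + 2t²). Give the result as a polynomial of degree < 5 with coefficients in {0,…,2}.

Multiply in GF(3)[t]: (2t³ + 2t + 2)·(2t³ + 2t²) = t⁶ + t⁵ + t⁴ + 2t³ + t².
Reduce using t⁵ ≡ 2t³ + 2t + 2 (mod t⁵ + t³ + t + 1).
Reduced: t³ + t + 2.

t^3 + t + 2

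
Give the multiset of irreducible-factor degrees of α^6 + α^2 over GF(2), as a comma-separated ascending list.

Write f(α) = α^6 + α^2.
Roots in GF(2): f(0) = 0 → root; f(1) = 0 → root.
Linear factors from roots: (α), (α + 1).
Complete factorization: f(α) = (α)^2·(α + 1)^4.
Factor degrees with multiplicity: 1 + 1 + 1 + 1 + 1 + 1 = 6.

1, 1, 1, 1, 1, 1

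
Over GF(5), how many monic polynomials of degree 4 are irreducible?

150

The number of monic irreducibles of degree 4 over GF(5) is (1/4)·Σ_{d∣4} μ(4/d) 5^d.
Divisors of 4: 1, 2, 4; μ(4/d) for each: 0, -1, 1.
Σ = − 5^2 + 5^4 = 600.
N = 600/4 = 150.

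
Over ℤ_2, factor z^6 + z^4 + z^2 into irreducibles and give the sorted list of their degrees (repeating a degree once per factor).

Write f(z) = z^6 + z^4 + z^2.
Roots in ℤ_2: f(0) = 0 → root; f(1) = 1.
Linear factors from roots: (z).
Complete factorization: f(z) = (z)^2·(z^2 + z + 1)^2.
Factor degrees with multiplicity: 1 + 1 + 2 + 2 = 6.

1, 1, 2, 2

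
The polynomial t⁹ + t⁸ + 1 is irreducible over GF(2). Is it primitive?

No

Write f(t) = t⁹ + t⁸ + 1.
|GF(2^9)^×| = 2^9 − 1 = 511. Prime factorization: 511 = 7·73.
f is primitive ⇔ t has order 511 in GF(2)[t]/(f), i.e. t^(511/q) ≠ 1 for each prime q | 511.
t^(73) mod f = 1
t^(7) mod f = t⁷.
Since t^(73) = 1, the order of t divides 73 < 511; not primitive.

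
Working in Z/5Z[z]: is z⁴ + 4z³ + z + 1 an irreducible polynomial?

Yes

Write m(z) = z⁴ + 4z³ + z + 1.
Check for roots in Z/5Z: m(0) = 1; m(1) = 2; m(2) = 1; m(3) = 3; m(4) = 2.
No roots, so no linear factors.
Degree-2 irreducible divisors: test the 10 monic irreducibles of degree 2 over GF(5).
None of them divide m (all give nonzero remainder).
No irreducible factor of degree ≤ 2 exists, so m is irreducible over GF(5).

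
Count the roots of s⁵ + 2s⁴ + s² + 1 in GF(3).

Write h(s) = s⁵ + 2s⁴ + s² + 1.
Evaluate at each of the 3 elements of GF(3):
h(0) = 1; h(1) = 2; h(2) = 0 → root.
Roots: {2}.

1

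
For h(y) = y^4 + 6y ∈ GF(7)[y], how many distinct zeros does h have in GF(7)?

Evaluate at each of the 7 elements of GF(7):
h(0) = 0 → root; h(1) = 0 → root; h(2) = 0 → root; h(3) = 1; h(4) = 0 → root; h(5) = 4; h(6) = 2.
Roots: {0, 1, 2, 4}.

4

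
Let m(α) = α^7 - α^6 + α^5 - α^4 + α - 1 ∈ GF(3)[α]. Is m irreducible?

No

Check for roots in GF(3): m(0) = 2; m(1) = 0 → root; m(2) = 0 → root.
m(1) = 0, so (α − 1) divides m(α); m is reducible.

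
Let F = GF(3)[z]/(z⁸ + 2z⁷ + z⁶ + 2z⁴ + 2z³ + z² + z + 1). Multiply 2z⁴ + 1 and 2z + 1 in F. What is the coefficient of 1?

Multiply in GF(3)[z]: (2z⁴ + 1)·(2z + 1) = z⁵ + 2z⁴ + 2z + 1.
Reduced: z⁵ + 2z⁴ + 2z + 1.

1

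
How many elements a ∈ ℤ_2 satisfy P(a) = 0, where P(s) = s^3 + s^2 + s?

1

Evaluate at each of the 2 elements of ℤ_2:
P(0) = 0 → root; P(1) = 1.
Roots: {0}.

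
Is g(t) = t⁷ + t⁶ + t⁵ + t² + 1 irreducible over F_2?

Yes

Check for roots in F_2: g(0) = 1; g(1) = 1.
No roots, so no linear factors.
Monic irreducibles of degree 2 over GF(2): t² + t + 1.
None of them divide g (all give nonzero remainder).
Monic irreducibles of degree 3 over GF(2): t³ + t + 1, t³ + t² + 1.
None of them divide g (all give nonzero remainder).
No irreducible factor of degree ≤ 3 exists, so g is irreducible over GF(2).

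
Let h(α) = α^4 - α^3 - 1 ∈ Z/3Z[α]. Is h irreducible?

Check for roots in Z/3Z: h(0) = 2; h(1) = 2; h(2) = 1.
No roots, so no linear factors.
Monic irreducibles of degree 2 over GF(3): α^2 + 1, α^2 + α - 1, α^2 - α - 1.
None of them divide h (all give nonzero remainder).
No irreducible factor of degree ≤ 2 exists, so h is irreducible over GF(3).

Yes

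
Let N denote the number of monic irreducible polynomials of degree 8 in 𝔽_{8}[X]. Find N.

2096640

x^(8^8) − x is the product of all monic irreducibles of degree dividing 8; Möbius inversion gives N = (1/8) Σ μ(8/d)·8^d.
Divisors of 8: 1, 2, 4, 8; μ(8/d) for each: 0, 0, -1, 1.
Σ = − 8^4 + 8^8 = 16773120.
N = 16773120/8 = 2096640.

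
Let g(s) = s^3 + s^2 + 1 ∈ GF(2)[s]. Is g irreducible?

Yes

Check for roots in GF(2): g(0) = 1; g(1) = 1.
No roots. A degree-3 polynomial over a field with no linear factor is irreducible.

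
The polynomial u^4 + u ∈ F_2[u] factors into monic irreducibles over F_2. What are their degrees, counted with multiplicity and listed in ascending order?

Write f(u) = u^4 + u.
Roots in F_2: f(0) = 0 → root; f(1) = 0 → root.
Linear factors from roots: (u), (u + 1).
Complete factorization: f(u) = (u)·(u + 1)·(u^2 + u + 1).
Factor degrees with multiplicity: 1 + 1 + 2 = 4.

1, 1, 2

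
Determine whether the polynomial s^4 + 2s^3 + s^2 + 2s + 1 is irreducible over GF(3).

Yes

Write h(s) = s^4 + 2s^3 + s^2 + 2s + 1.
Check for roots in GF(3): h(0) = 1; h(1) = 1; h(2) = 2.
No roots, so no linear factors.
Monic irreducibles of degree 2 over GF(3): s^2 + 1, s^2 + s + 2, s^2 + 2s + 2.
None of them divide h (all give nonzero remainder).
No irreducible factor of degree ≤ 2 exists, so h is irreducible over GF(3).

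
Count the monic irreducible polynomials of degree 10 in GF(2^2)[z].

104754

Gauss's count: N_{4}(10) = (1/10) Σ_{d|10} μ(10/d)·4^d.
Divisors of 10: 1, 2, 5, 10; μ(10/d) for each: 1, -1, -1, 1.
Σ = 4^1 − 4^2 − 4^5 + 4^10 = 1047540.
N = 1047540/10 = 104754.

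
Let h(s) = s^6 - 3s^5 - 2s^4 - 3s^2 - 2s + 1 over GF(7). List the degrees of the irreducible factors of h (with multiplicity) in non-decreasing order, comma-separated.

6

Complete factorization: h(s) = (s^6 - 3s^5 - 2s^4 - 3s^2 - 2s + 1).
Factor degrees with multiplicity: 6 = 6.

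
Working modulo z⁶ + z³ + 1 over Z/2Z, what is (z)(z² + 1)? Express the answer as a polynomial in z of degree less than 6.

Multiply in Z/2Z[z]: (z)·(z² + 1) = z³ + z.
Reduced: z³ + z.

z^3 + z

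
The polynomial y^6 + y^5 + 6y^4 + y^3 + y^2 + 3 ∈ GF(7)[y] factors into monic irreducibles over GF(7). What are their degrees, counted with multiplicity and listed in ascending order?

2, 2, 2

Write g(y) = y^6 + y^5 + 6y^4 + y^3 + y^2 + 3.
Complete factorization: g(y) = (y^2 + 1)·(y^2 + 3y + 1)·(y^2 + 5y + 3).
Factor degrees with multiplicity: 2 + 2 + 2 = 6.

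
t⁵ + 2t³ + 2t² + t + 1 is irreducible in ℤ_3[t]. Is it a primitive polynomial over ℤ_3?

Yes

Write f(t) = t⁵ + 2t³ + 2t² + t + 1.
|GF(3^5)^×| = 3^5 − 1 = 242. Prime factorization: 242 = 2·11^2.
f is primitive ⇔ t has order 242 in GF(3)[t]/(f), i.e. t^(242/q) ≠ 1 for each prime q | 242.
t^(121) mod f = 2.
t^(22) mod f = t³ + t².
None equal 1, so t has full order 242; f is primitive.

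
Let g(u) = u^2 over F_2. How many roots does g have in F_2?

Evaluate at each of the 2 elements of F_2:
g(0) = 0 → root; g(1) = 1.
Roots: {0}.

1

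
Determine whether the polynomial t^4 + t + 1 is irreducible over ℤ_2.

Write f(t) = t^4 + t + 1.
Check for roots in ℤ_2: f(0) = 1; f(1) = 1.
No roots, so no linear factors.
Monic irreducibles of degree 2 over GF(2): t^2 + t + 1.
None of them divide f (all give nonzero remainder).
No irreducible factor of degree ≤ 2 exists, so f is irreducible over GF(2).

Yes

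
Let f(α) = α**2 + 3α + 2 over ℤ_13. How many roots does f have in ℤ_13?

Evaluate at each of the 13 elements of ℤ_13:
f(0) = 2; f(1) = 6; f(2) = 12; f(3) = 7; f(4) = 4; f(5) = 3; f(6) = 4; f(7) = 7; f(8) = 12; f(9) = 6; f(10) = 2; f(11) = 0 → root; f(12) = 0 → root.
Roots: {11, 12}.

2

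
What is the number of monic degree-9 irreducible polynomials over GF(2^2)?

29120

The number of monic irreducibles of degree 9 over GF(4) is (1/9)·Σ_{d∣9} μ(9/d) 4^d.
Divisors of 9: 1, 3, 9; μ(9/d) for each: 0, -1, 1.
Σ = − 4^3 + 4^9 = 262080.
N = 262080/9 = 29120.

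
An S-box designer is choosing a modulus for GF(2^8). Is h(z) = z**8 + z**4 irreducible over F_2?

No

Check for roots in F_2: h(0) = 0 → root; h(1) = 0 → root.
h(0) = 0, so (z) divides h(z); h is reducible.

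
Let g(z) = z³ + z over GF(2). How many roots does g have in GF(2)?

2

Evaluate at each of the 2 elements of GF(2):
g(0) = 0 → root; g(1) = 0 → root.
Roots: {0, 1}.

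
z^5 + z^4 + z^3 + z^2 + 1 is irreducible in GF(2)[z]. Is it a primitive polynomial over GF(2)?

Yes

Write f(z) = z^5 + z^4 + z^3 + z^2 + 1.
|GF(2^5)^×| = 2^5 − 1 = 31. Prime factorization: 31 = 31.
f is primitive ⇔ z has order 31 in GF(2)[z]/(f), i.e. z^(31/q) ≠ 1 for each prime q | 31.
z^(1) mod f = z.
None equal 1, so z has full order 31; f is primitive.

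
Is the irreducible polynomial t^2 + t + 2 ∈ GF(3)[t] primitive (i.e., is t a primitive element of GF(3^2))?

Write f(t) = t^2 + t + 2.
|GF(3^2)^×| = 3^2 − 1 = 8. Prime factorization: 8 = 2^3.
f is primitive ⇔ t has order 8 in GF(3)[t]/(f), i.e. t^(8/q) ≠ 1 for each prime q | 8.
t^(4) mod f = 2.
None equal 1, so t has full order 8; f is primitive.

Yes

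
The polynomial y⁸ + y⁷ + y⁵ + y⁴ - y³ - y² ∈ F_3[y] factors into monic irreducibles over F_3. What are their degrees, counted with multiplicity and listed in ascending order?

1, 1, 1, 2, 3

Write f(y) = y⁸ + y⁷ + y⁵ + y⁴ - y³ - y².
Roots in F_3: f(0) = 0 → root; f(1) = 2; f(2) = 0 → root.
Linear factors from roots: (y), (y + 1).
Complete factorization: f(y) = (y + 1)·(y)^2·(y² - y - 1)·(y³ + y² - y + 1).
Factor degrees with multiplicity: 1 + 1 + 1 + 2 + 3 = 8.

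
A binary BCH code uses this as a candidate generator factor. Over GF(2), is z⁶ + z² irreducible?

No

Write h(z) = z⁶ + z².
Check for roots in GF(2): h(0) = 0 → root; h(1) = 0 → root.
h(0) = 0, so (z) divides h(z); h is reducible.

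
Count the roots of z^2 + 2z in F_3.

Write P(z) = z^2 + 2z.
Evaluate at each of the 3 elements of F_3:
P(0) = 0 → root; P(1) = 0 → root; P(2) = 2.
Roots: {0, 1}.

2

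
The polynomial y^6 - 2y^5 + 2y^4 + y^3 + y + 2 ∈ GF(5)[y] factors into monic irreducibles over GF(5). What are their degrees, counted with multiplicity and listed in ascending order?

1, 1, 1, 3

Write g(y) = y^6 - 2y^5 + 2y^4 + y^3 + y + 2.
Roots in GF(5): g(0) = 2; g(1) = 0 → root; g(2) = 4; g(3) = 2; g(4) = 0 → root.
Linear factors from roots: (y - 1), (y + 1).
Complete factorization: g(y) = (y - 1)·(y + 1)^2·(y^3 + 2y^2 + y - 2).
Factor degrees with multiplicity: 1 + 1 + 1 + 3 = 6.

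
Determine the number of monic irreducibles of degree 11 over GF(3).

By the necklace-counting formula, N_3(11) = (1/11) Σ_{d|11} μ(11/d)·3^d.
Divisors of 11: 1, 11; μ(11/d) for each: -1, 1.
Σ = − 3^1 + 3^11 = 177144.
N = 177144/11 = 16104.

16104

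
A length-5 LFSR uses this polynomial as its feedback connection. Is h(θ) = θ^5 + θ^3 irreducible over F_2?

Check for roots in F_2: h(0) = 0 → root; h(1) = 0 → root.
h(0) = 0, so (θ) divides h(θ); h is reducible.

No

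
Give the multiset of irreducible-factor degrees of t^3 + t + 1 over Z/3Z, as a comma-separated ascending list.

Write g(t) = t^3 + t + 1.
Roots in Z/3Z: g(0) = 1; g(1) = 0 → root; g(2) = 2.
Linear factors from roots: (t + 2).
Complete factorization: g(t) = (t + 2)·(t^2 + t + 2).
Factor degrees with multiplicity: 1 + 2 = 3.

1, 2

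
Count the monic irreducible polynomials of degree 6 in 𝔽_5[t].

x^(5^6) − x is the product of all monic irreducibles of degree dividing 6; Möbius inversion gives N = (1/6) Σ μ(6/d)·5^d.
Divisors of 6: 1, 2, 3, 6; μ(6/d) for each: 1, -1, -1, 1.
Σ = 5^1 − 5^2 − 5^3 + 5^6 = 15480.
N = 15480/6 = 2580.

2580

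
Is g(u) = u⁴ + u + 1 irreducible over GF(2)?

Yes

Check for roots in GF(2): g(0) = 1; g(1) = 1.
No roots, so no linear factors.
Monic irreducibles of degree 2 over GF(2): u² + u + 1.
None of them divide g (all give nonzero remainder).
No irreducible factor of degree ≤ 2 exists, so g is irreducible over GF(2).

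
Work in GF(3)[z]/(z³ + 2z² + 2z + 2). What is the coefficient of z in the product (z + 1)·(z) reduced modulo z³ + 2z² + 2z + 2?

1

Multiply in GF(3)[z]: (z + 1)·(z) = z² + z.
Reduced: z² + z.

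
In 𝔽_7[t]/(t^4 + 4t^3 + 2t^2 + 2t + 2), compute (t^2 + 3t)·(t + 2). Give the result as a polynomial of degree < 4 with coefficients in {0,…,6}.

Multiply in 𝔽_7[t]: (t^2 + 3t)·(t + 2) = t^3 + 5t^2 + 6t.
Reduced: t^3 + 5t^2 + 6t.

t^3 + 5t^2 + 6t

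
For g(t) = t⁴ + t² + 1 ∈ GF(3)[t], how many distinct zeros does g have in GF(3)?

Evaluate at each of the 3 elements of GF(3):
g(0) = 1; g(1) = 0 → root; g(2) = 0 → root.
Roots: {1, 2}.

2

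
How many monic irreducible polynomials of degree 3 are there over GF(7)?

The number of monic irreducibles of degree 3 over GF(7) is (1/3)·Σ_{d∣3} μ(3/d) 7^d.
Divisors of 3: 1, 3; μ(3/d) for each: -1, 1.
Σ = − 7^1 + 7^3 = 336.
N = 336/3 = 112.

112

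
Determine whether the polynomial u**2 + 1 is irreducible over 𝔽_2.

No

Write g(u) = u**2 + 1.
Check for roots in 𝔽_2: g(0) = 1; g(1) = 0 → root.
g(1) = 0, so (u − 1) divides g(u); g is reducible.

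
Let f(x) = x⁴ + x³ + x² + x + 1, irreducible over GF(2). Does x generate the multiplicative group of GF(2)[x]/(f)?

No

|GF(2^4)^×| = 2^4 − 1 = 15. Prime factorization: 15 = 3·5.
f is primitive ⇔ x has order 15 in GF(2)[x]/(f), i.e. x^(15/q) ≠ 1 for each prime q | 15.
x^(5) mod f = 1
x^(3) mod f = x³.
Since x^(5) = 1, the order of x divides 5 < 15; not primitive.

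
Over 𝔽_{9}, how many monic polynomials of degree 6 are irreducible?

The number of monic irreducibles of degree 6 over GF(9) is (1/6)·Σ_{d∣6} μ(6/d) 9^d.
Divisors of 6: 1, 2, 3, 6; μ(6/d) for each: 1, -1, -1, 1.
Σ = 9^1 − 9^2 − 9^3 + 9^6 = 530640.
N = 530640/6 = 88440.

88440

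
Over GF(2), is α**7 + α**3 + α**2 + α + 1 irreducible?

Write g(α) = α**7 + α**3 + α**2 + α + 1.
Check for roots in GF(2): g(0) = 1; g(1) = 1.
No roots, so no linear factors.
Monic irreducibles of degree 2 over GF(2): α**2 + α + 1.
None of them divide g (all give nonzero remainder).
Monic irreducibles of degree 3 over GF(2): α**3 + α + 1, α**3 + α**2 + 1.
None of them divide g (all give nonzero remainder).
No irreducible factor of degree ≤ 3 exists, so g is irreducible over GF(2).

Yes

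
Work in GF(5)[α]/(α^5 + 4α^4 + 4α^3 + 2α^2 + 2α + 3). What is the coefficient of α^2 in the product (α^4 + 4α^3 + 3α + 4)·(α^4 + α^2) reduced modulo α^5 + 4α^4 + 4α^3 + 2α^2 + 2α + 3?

Multiply in GF(5)[α]: (α^4 + 4α^3 + 3α + 4)·(α^4 + α^2) = α^8 + 4α^7 + α^6 + 2α^5 + 4α^4 + 3α^3 + 4α^2.
Reduce using α^5 ≡ α^4 + α^3 + 3α^2 + 3α + 2 (mod α^5 + 4α^4 + 4α^3 + 2α^2 + 2α + 3).
Reduced: α^4 + 3α^3 + α^2 + 4.

1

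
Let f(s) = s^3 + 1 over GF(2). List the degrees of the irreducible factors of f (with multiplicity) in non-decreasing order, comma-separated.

1, 2

Roots in GF(2): f(0) = 1; f(1) = 0 → root.
Linear factors from roots: (s + 1).
Complete factorization: f(s) = (s + 1)·(s^2 + s + 1).
Factor degrees with multiplicity: 1 + 2 = 3.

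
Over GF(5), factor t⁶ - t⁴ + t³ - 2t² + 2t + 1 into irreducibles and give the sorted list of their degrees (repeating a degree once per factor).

6

Write g(t) = t⁶ - t⁴ + t³ - 2t² + 2t + 1.
Roots in GF(5): g(0) = 1; g(1) = 2; g(2) = 3; g(3) = 4; g(4) = 1.
Complete factorization: g(t) = (t⁶ - t⁴ + t³ - 2t² + 2t + 1).
Factor degrees with multiplicity: 6 = 6.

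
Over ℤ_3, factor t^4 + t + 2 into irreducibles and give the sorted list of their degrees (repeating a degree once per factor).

Write g(t) = t^4 + t + 2.
Roots in ℤ_3: g(0) = 2; g(1) = 1; g(2) = 2.
Complete factorization: g(t) = (t^4 + t + 2).
Factor degrees with multiplicity: 4 = 4.

4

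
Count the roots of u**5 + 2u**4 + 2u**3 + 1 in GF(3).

Write P(u) = u**5 + 2u**4 + 2u**3 + 1.
Evaluate at each of the 3 elements of GF(3):
P(0) = 1; P(1) = 0 → root; P(2) = 0 → root.
Roots: {1, 2}.

2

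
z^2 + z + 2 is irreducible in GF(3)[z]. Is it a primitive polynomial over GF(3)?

Yes

Write f(z) = z^2 + z + 2.
|GF(3^2)^×| = 3^2 − 1 = 8. Prime factorization: 8 = 2^3.
f is primitive ⇔ z has order 8 in GF(3)[z]/(f), i.e. z^(8/q) ≠ 1 for each prime q | 8.
z^(4) mod f = 2.
None equal 1, so z has full order 8; f is primitive.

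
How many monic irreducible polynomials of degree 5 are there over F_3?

Gauss's count: N_{3}(5) = (1/5) Σ_{d|5} μ(5/d)·3^d.
Divisors of 5: 1, 5; μ(5/d) for each: -1, 1.
Σ = − 3^1 + 3^5 = 240.
N = 240/5 = 48.

48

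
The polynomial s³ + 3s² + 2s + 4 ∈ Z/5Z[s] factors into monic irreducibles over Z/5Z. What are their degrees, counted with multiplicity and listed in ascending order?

Write g(s) = s³ + 3s² + 2s + 4.
Roots in Z/5Z: g(0) = 4; g(1) = 0 → root; g(2) = 3; g(3) = 4; g(4) = 4.
Linear factors from roots: (s + 4).
Complete factorization: g(s) = (s + 4)·(s² + 4s + 1).
Factor degrees with multiplicity: 1 + 2 = 3.

1, 2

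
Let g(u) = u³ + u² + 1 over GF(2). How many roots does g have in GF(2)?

Evaluate at each of the 2 elements of GF(2):
g(0) = 1; g(1) = 1.
No element is a root.

0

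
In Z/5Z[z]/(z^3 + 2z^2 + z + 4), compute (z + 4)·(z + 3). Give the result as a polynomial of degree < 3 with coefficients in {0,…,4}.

Multiply in Z/5Z[z]: (z + 4)·(z + 3) = z^2 + 2z + 2.
Reduced: z^2 + 2z + 2.

z^2 + 2z + 2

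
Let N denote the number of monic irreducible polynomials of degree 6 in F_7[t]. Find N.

Gauss's count: N_{7}(6) = (1/6) Σ_{d|6} μ(6/d)·7^d.
Divisors of 6: 1, 2, 3, 6; μ(6/d) for each: 1, -1, -1, 1.
Σ = 7^1 − 7^2 − 7^3 + 7^6 = 117264.
N = 117264/6 = 19544.

19544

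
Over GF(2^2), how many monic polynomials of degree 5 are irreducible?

The number of monic irreducibles of degree 5 over GF(4) is (1/5)·Σ_{d∣5} μ(5/d) 4^d.
Divisors of 5: 1, 5; μ(5/d) for each: -1, 1.
Σ = − 4^1 + 4^5 = 1020.
N = 1020/5 = 204.

204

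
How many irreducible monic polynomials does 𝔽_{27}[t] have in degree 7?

The number of monic irreducibles of degree 7 over GF(27) is (1/7)·Σ_{d∣7} μ(7/d) 27^d.
Divisors of 7: 1, 7; μ(7/d) for each: -1, 1.
Σ = − 27^1 + 27^7 = 10460353176.
N = 10460353176/7 = 1494336168.

1494336168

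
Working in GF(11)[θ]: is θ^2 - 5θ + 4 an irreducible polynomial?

Write h(θ) = θ^2 - 5θ + 4.
Check each element of GF(11) for a root: h(0)=4, h(1)=0, h(2)=9, h(3)=9, h(4)=0, h(5)=4, h(6)=10, h(7)=7, h(8)=6, h(9)=7, h(10)=10.
h(1) = 0, so (θ − 1) divides h(θ); h is reducible.

No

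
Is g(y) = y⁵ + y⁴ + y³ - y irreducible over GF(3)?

No

Check for roots in GF(3): g(0) = 0 → root; g(1) = 2; g(2) = 0 → root.
g(0) = 0, so (y) divides g(y); g is reducible.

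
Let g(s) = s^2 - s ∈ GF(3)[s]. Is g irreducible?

Check for roots in GF(3): g(0) = 0 → root; g(1) = 0 → root; g(2) = 2.
g(0) = 0, so (s) divides g(s); g is reducible.

No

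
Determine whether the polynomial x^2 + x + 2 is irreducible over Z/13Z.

Yes

Write m(x) = x^2 + x + 2.
Check each element of Z/13Z for a root: m(0)=2, m(1)=4, m(2)=8, m(3)=1, m(4)=9, m(5)=6, m(6)=5, m(7)=6, m(8)=9, m(9)=1, m(10)=8, m(11)=4, m(12)=2.
No roots. A degree-2 polynomial over a field with no linear factor is irreducible.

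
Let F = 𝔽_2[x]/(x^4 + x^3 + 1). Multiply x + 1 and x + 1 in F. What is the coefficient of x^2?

1

Multiply in 𝔽_2[x]: (x + 1)·(x + 1) = x^2 + 1.
Reduced: x^2 + 1.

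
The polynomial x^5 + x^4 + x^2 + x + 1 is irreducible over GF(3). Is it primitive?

Write f(x) = x^5 + x^4 + x^2 + x + 1.
|GF(3^5)^×| = 3^5 − 1 = 242. Prime factorization: 242 = 2·11^2.
f is primitive ⇔ x has order 242 in GF(3)[x]/(f), i.e. x^(242/q) ≠ 1 for each prime q | 242.
x^(121) mod f = 2.
x^(22) mod f = x^4 + x^3 + 2x^2 + 2x + 1.
None equal 1, so x has full order 242; f is primitive.

Yes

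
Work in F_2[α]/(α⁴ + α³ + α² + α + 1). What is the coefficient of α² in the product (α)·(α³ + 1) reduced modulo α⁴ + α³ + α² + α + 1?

1

Multiply in F_2[α]: (α)·(α³ + 1) = α⁴ + α.
Reduce using α⁴ ≡ α³ + α² + α + 1 (mod α⁴ + α³ + α² + α + 1).
Reduced: α³ + α² + 1.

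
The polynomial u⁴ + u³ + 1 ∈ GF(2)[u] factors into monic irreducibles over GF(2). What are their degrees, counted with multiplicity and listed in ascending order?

Write h(u) = u⁴ + u³ + 1.
Roots in GF(2): h(0) = 1; h(1) = 1.
Complete factorization: h(u) = (u⁴ + u³ + 1).
Factor degrees with multiplicity: 4 = 4.

4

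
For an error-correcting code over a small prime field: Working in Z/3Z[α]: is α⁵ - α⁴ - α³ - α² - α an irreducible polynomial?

No

Write f(α) = α⁵ - α⁴ - α³ - α² - α.
Check for roots in Z/3Z: f(0) = 0 → root; f(1) = 0 → root; f(2) = 2.
f(0) = 0, so (α) divides f(α); f is reducible.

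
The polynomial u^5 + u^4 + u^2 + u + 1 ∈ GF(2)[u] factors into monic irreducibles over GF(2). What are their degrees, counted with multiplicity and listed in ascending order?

Write f(u) = u^5 + u^4 + u^2 + u + 1.
Roots in GF(2): f(0) = 1; f(1) = 1.
Complete factorization: f(u) = (u^5 + u^4 + u^2 + u + 1).
Factor degrees with multiplicity: 5 = 5.

5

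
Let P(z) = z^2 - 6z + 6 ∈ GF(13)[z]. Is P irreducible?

No

Check each element of GF(13) for a root: P(0)=6, P(1)=1, P(2)=11, P(3)=10, P(4)=11, P(5)=1, P(6)=6, P(7)=0, P(8)=9, P(9)=7, P(10)=7, P(11)=9, P(12)=0.
P(7) = 0, so (z − 7) divides P(z); P is reducible.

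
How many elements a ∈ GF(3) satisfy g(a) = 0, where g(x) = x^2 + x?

2

Evaluate at each of the 3 elements of GF(3):
g(0) = 0 → root; g(1) = 2; g(2) = 0 → root.
Roots: {0, 2}.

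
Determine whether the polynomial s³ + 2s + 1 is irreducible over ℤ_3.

Yes

Write f(s) = s³ + 2s + 1.
Check for roots in ℤ_3: f(0) = 1; f(1) = 1; f(2) = 1.
No roots. A degree-3 polynomial over a field with no linear factor is irreducible.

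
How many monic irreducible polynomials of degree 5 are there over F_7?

Gauss's count: N_{7}(5) = (1/5) Σ_{d|5} μ(5/d)·7^d.
Divisors of 5: 1, 5; μ(5/d) for each: -1, 1.
Σ = − 7^1 + 7^5 = 16800.
N = 16800/5 = 3360.

3360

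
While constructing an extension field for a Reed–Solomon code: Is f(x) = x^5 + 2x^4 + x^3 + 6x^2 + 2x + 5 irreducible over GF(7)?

No

Check for roots in GF(7): f(0) = 5; f(1) = 3; f(2) = 0 → root; f(3) = 0 → root; f(4) = 1; f(5) = 3; f(6) = 2.
f(2) = 0, so (x − 2) divides f(x); f is reducible.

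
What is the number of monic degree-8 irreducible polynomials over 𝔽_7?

720300

x^(7^8) − x is the product of all monic irreducibles of degree dividing 8; Möbius inversion gives N = (1/8) Σ μ(8/d)·7^d.
Divisors of 8: 1, 2, 4, 8; μ(8/d) for each: 0, 0, -1, 1.
Σ = − 7^4 + 7^8 = 5762400.
N = 5762400/8 = 720300.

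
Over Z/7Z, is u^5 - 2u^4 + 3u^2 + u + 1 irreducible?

No

Write P(u) = u^5 - 2u^4 + 3u^2 + u + 1.
Check for roots in Z/7Z: P(0) = 1; P(1) = 4; P(2) = 1; P(3) = 0 → root; P(4) = 5; P(5) = 3; P(6) = 0 → root.
P(3) = 0, so (u − 3) divides P(u); P is reducible.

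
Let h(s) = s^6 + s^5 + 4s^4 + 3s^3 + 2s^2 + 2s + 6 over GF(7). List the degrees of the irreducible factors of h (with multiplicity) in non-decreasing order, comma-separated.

Linear factors from roots: (s + 4), (s + 1).
Complete factorization: h(s) = (s + 1)·(s + 4)·(s^2 + 1)·(s^2 + 3s + 5).
Factor degrees with multiplicity: 1 + 1 + 2 + 2 = 6.

1, 1, 2, 2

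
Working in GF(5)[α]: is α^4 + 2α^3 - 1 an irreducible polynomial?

Yes

Write f(α) = α^4 + 2α^3 - 1.
Check for roots in GF(5): f(0) = 4; f(1) = 2; f(2) = 1; f(3) = 4; f(4) = 3.
No roots, so no linear factors.
Degree-2 irreducible divisors: test the 10 monic irreducibles of degree 2 over GF(5).
None of them divide f (all give nonzero remainder).
No irreducible factor of degree ≤ 2 exists, so f is irreducible over GF(5).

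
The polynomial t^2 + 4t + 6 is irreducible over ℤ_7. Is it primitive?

Write f(t) = t^2 + 4t + 6.
|GF(7^2)^×| = 7^2 − 1 = 48. Prime factorization: 48 = 2^4·3.
f is primitive ⇔ t has order 48 in GF(7)[t]/(f), i.e. t^(48/q) ≠ 1 for each prime q | 48.
t^(24) mod f = 6.
t^(16) mod f = 1
Since t^(16) = 1, the order of t divides 16 < 48; not primitive.

No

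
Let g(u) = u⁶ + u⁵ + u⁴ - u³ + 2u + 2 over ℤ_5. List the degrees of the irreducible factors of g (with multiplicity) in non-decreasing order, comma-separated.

1, 2, 3

Roots in ℤ_5: g(0) = 2; g(1) = 1; g(2) = 0 → root; g(3) = 4; g(4) = 2.
Linear factors from roots: (u - 2).
Complete factorization: g(u) = (u - 2)·(u² - u + 1)·(u³ - u² - 1).
Factor degrees with multiplicity: 1 + 2 + 3 = 6.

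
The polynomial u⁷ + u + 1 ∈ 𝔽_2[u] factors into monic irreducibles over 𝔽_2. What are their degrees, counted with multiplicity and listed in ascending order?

Write f(u) = u⁷ + u + 1.
Roots in 𝔽_2: f(0) = 1; f(1) = 1.
Complete factorization: f(u) = (u⁷ + u + 1).
Factor degrees with multiplicity: 7 = 7.

7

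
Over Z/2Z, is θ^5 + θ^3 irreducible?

Write m(θ) = θ^5 + θ^3.
Check for roots in Z/2Z: m(0) = 0 → root; m(1) = 0 → root.
m(0) = 0, so (θ) divides m(θ); m is reducible.

No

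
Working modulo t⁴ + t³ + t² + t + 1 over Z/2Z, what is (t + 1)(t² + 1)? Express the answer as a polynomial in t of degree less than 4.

Multiply in Z/2Z[t]: (t + 1)·(t² + 1) = t³ + t² + t + 1.
Reduced: t³ + t² + t + 1.

t^3 + t^2 + t + 1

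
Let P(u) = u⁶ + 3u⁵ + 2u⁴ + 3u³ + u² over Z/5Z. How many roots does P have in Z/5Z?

4

Evaluate at each of the 5 elements of Z/5Z:
P(0) = 0 → root; P(1) = 0 → root; P(2) = 0 → root; P(3) = 0 → root; P(4) = 3.
Roots: {0, 1, 2, 3}.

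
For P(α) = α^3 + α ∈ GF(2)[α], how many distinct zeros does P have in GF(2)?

Evaluate at each of the 2 elements of GF(2):
P(0) = 0 → root; P(1) = 0 → root.
Roots: {0, 1}.

2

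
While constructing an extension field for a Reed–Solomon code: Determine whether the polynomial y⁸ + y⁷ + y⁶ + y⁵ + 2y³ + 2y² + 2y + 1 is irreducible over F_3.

Yes

Write f(y) = y⁸ + y⁷ + y⁶ + y⁵ + 2y³ + 2y² + 2y + 1.
Check for roots in F_3: f(0) = 1; f(1) = 2; f(2) = 2.
No roots, so no linear factors.
Monic irreducibles of degree 2 over GF(3): y² + 1, y² + y + 2, y² + 2y + 2.
None of them divide f (all give nonzero remainder).
Degree-3 irreducible divisors: test the 8 monic irreducibles of degree 3 over GF(3).
None of them divide f (all give nonzero remainder).
Degree-4 irreducible divisors: test the 18 monic irreducibles of degree 4 over GF(3).
None of them divide f (all give nonzero remainder).
No irreducible factor of degree ≤ 4 exists, so f is irreducible over GF(3).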